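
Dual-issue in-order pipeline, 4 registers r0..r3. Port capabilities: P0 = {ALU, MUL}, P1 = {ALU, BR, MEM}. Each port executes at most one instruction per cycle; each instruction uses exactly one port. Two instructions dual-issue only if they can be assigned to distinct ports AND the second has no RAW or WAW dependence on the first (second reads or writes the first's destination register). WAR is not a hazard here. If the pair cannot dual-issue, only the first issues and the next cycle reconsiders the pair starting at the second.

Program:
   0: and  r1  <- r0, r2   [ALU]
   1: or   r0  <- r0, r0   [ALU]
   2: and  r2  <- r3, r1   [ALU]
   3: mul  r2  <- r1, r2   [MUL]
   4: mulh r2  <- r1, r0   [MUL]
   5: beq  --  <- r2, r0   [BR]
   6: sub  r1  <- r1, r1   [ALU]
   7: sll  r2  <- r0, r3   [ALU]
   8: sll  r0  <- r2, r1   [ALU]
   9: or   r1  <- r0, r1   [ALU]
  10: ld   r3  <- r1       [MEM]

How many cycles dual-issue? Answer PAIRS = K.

0. and.ALU+or.ALU @i0,i1  | pair
1. and.ALU @i2  | RAW+WAW r2
2. mul.MUL @i3  | no-port MUL/MUL
3. mulh.MUL @i4  | RAW r2
4. beq.BR+sub.ALU @i5,i6  | pair
5. sll.ALU @i7  | RAW r2
6. sll.ALU @i8  | RAW r0
7. or.ALU @i9  | RAW r1
8. ld.MEM @i10  | tail

PAIRS = 2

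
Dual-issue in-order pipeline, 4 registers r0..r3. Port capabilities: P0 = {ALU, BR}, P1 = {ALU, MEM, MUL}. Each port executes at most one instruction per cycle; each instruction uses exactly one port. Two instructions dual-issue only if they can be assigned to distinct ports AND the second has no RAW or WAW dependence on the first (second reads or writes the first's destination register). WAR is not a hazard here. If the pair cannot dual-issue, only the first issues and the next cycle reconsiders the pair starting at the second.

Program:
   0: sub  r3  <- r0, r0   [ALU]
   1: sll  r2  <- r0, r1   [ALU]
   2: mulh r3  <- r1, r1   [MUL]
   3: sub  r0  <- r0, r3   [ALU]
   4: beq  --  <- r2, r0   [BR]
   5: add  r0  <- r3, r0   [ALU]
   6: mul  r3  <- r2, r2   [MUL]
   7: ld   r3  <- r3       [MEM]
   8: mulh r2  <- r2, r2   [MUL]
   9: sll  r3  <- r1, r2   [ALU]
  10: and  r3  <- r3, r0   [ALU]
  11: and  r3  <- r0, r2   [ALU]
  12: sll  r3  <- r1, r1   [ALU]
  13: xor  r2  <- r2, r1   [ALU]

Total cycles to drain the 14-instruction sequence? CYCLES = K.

#0 head=0: sub.ALU sll.ALU i0+i1 pair
#1 head=2: mulh.MUL i2 RAW r3
#2 head=3: sub.ALU i3 RAW r0
#3 head=4: beq.BR add.ALU i4+i5 pair
#4 head=6: mul.MUL i6 no-port MUL/MEM
#5 head=7: ld.MEM i7 no-port MEM/MUL
#6 head=8: mulh.MUL i8 RAW r2
#7 head=9: sll.ALU i9 RAW+WAW r3
#8 head=10: and.ALU i10 WAW r3
#9 head=11: and.ALU i11 WAW r3
#10 head=12: sll.ALU xor.ALU i12+i13 pair

CYCLES = 11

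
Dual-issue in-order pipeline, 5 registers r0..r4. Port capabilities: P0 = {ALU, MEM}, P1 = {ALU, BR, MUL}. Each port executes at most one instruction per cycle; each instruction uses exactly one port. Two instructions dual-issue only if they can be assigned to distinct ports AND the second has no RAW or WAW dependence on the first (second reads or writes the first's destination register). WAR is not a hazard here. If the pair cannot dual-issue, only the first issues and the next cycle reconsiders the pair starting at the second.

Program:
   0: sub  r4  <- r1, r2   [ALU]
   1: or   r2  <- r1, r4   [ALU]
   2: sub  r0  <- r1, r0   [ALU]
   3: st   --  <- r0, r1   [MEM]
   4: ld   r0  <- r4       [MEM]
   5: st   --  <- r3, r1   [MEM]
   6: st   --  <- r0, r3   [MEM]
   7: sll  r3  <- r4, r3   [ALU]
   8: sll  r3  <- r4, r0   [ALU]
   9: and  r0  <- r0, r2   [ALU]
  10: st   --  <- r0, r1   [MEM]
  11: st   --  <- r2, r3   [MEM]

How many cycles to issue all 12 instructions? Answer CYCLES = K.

CYCLES = 9

  cy0 -> i0 (sub) RAW r4
  cy1 -> i1,i2 (or;sub) pair
  cy2 -> i3 (st) no-port MEM/MEM
  cy3 -> i4 (ld) no-port MEM/MEM
  cy4 -> i5 (st) no-port MEM/MEM
  cy5 -> i6,i7 (st;sll) pair
  cy6 -> i8,i9 (sll;and) pair
  cy7 -> i10 (st) no-port MEM/MEM
  cy8 -> i11 (st) tail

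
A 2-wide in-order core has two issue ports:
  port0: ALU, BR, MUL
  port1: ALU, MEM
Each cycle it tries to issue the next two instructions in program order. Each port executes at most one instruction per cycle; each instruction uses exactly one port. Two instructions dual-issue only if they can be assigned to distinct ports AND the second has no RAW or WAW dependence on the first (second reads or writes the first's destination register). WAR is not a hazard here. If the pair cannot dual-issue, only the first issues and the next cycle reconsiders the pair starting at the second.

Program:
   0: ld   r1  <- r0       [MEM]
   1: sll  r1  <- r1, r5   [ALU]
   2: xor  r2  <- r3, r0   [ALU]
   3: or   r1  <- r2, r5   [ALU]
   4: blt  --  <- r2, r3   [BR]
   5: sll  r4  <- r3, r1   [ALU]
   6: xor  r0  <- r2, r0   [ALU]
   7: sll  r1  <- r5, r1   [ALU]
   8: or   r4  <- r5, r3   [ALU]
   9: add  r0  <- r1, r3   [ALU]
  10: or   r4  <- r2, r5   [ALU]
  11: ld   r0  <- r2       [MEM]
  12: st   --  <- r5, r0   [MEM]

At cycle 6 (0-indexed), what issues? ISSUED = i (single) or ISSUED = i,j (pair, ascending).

ISSUED = 11

t=0 i0:ld.MEM ; RAW+WAW r1
t=1 i1,i2:sll.ALU/xor.ALU ; dual
t=2 i3,i4:or.ALU/blt.BR ; dual
t=3 i5,i6:sll.ALU/xor.ALU ; dual
t=4 i7,i8:sll.ALU/or.ALU ; dual
t=5 i9,i10:add.ALU/or.ALU ; dual
t=6 i11:ld.MEM ; no-port MEM/MEM
t=7 i12:st.MEM ; tail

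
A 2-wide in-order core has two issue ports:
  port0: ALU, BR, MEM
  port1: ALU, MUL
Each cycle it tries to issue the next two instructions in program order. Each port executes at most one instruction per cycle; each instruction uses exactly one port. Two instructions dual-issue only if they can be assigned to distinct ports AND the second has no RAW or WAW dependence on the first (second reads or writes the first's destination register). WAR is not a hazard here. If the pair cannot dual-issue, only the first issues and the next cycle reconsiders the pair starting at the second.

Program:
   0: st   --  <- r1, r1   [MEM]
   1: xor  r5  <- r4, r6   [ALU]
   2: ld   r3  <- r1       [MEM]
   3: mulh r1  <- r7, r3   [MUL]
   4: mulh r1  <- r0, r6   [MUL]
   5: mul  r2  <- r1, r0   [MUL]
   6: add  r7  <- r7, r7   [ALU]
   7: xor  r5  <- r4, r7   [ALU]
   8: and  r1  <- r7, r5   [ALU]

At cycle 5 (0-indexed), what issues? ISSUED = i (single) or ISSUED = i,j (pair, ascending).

ISSUED = 7

[0] i0&i1  st xor  -- pair
[1] i2  ld  -- RAW r3
[2] i3  mulh  -- no-port MUL/MUL
[3] i4  mulh  -- no-port MUL/MUL
[4] i5&i6  mul add  -- pair
[5] i7  xor  -- RAW r5
[6] i8  and  -- tail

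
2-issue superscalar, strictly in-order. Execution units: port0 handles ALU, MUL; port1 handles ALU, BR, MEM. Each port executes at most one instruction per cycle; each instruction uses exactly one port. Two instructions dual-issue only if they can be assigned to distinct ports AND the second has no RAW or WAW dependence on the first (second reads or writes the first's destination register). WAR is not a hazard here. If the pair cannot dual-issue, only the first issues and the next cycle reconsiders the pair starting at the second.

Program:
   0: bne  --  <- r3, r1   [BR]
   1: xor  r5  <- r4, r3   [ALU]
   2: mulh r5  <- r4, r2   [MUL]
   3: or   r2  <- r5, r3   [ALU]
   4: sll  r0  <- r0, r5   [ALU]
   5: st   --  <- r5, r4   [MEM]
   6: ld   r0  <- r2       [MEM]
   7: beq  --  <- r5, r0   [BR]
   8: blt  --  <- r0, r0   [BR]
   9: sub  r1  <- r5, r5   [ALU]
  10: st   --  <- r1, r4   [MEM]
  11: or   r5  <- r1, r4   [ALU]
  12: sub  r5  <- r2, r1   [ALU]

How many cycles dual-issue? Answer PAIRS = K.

PAIRS = 4

c0: i0+i1 bne.BR+xor.ALU  pair
c1: i2 mulh.MUL  RAW r5
c2: i3+i4 or.ALU+sll.ALU  pair
c3: i5 st.MEM  no-port MEM/MEM
c4: i6 ld.MEM  no-port MEM/BR
c5: i7 beq.BR  no-port BR/BR
c6: i8+i9 blt.BR+sub.ALU  pair
c7: i10+i11 st.MEM+or.ALU  pair
c8: i12 sub.ALU  tail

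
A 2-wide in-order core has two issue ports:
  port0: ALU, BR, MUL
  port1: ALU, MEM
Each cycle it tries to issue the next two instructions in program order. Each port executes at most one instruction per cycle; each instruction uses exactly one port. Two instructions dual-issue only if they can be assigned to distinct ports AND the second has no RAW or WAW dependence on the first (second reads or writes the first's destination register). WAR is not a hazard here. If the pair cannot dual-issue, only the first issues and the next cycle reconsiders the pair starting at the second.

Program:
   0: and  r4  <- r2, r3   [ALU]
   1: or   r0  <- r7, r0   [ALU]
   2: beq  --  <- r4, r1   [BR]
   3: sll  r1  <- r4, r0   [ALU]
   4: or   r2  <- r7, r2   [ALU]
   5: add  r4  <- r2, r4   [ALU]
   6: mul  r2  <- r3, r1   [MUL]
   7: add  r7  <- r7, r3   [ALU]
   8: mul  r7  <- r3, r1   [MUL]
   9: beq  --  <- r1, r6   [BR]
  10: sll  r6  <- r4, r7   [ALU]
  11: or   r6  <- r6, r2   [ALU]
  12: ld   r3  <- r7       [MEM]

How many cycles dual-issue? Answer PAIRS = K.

PAIRS = 5

c0: i0/i1 and;or  dual
c1: i2/i3 beq;sll  dual
c2: i4 or  RAW r2
c3: i5/i6 add;mul  dual
c4: i7 add  WAW r7
c5: i8 mul  no-port MUL/BR
c6: i9/i10 beq;sll  dual
c7: i11/i12 or;ld  dual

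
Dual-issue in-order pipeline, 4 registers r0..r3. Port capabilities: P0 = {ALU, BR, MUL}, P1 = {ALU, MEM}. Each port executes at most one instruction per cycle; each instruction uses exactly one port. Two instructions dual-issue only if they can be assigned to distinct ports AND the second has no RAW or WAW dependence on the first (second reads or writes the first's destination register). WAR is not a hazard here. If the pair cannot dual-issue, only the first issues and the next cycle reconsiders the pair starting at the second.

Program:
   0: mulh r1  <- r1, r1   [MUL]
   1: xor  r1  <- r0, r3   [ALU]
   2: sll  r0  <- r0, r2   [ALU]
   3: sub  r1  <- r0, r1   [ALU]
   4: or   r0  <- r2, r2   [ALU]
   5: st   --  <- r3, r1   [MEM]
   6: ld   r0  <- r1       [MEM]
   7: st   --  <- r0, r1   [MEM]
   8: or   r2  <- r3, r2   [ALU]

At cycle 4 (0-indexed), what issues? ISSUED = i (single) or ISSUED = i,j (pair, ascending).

0. mulh @i0  | WAW r1
1. xor sll @i1/i2  | pair
2. sub or @i3/i4  | pair
3. st @i5  | no-port MEM/MEM
4. ld @i6  | no-port MEM/MEM
5. st or @i7/i8  | pair

ISSUED = 6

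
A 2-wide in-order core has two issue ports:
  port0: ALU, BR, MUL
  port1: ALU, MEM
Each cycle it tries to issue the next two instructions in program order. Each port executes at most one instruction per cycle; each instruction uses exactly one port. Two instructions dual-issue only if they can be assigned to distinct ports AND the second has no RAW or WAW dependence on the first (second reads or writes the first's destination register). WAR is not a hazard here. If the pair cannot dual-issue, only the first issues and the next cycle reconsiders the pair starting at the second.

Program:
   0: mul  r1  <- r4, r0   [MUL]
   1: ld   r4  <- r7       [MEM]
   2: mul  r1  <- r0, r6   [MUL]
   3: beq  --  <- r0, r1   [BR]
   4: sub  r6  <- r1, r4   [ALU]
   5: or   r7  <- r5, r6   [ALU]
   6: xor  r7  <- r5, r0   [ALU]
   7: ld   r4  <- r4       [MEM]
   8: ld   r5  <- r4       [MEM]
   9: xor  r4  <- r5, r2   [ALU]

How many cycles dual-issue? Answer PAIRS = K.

PAIRS = 3

t=0 i0&i1:mul.MUL+ld.MEM ; dual
t=1 i2:mul.MUL ; no-port MUL/BR
t=2 i3&i4:beq.BR+sub.ALU ; dual
t=3 i5:or.ALU ; WAW r7
t=4 i6&i7:xor.ALU+ld.MEM ; dual
t=5 i8:ld.MEM ; RAW r5
t=6 i9:xor.ALU ; tail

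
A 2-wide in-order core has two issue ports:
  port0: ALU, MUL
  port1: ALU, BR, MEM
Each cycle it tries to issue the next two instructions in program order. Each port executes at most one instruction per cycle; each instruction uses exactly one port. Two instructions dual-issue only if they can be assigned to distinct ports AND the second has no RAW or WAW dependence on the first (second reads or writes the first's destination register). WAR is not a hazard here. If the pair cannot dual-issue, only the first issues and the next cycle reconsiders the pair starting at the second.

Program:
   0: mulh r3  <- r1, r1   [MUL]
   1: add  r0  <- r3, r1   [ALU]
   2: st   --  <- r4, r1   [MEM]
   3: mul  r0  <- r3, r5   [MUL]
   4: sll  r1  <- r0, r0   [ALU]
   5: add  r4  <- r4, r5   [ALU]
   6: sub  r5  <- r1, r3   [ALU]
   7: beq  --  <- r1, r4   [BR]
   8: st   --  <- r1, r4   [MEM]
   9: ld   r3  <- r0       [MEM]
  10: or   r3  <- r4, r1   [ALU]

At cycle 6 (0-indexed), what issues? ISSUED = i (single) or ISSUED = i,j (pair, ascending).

0. mulh.MUL @i0  | RAW r3
1. add.ALU st.MEM @i1/i2  | pair
2. mul.MUL @i3  | RAW r0
3. sll.ALU add.ALU @i4/i5  | pair
4. sub.ALU beq.BR @i6/i7  | pair
5. st.MEM @i8  | no-port MEM/MEM
6. ld.MEM @i9  | WAW r3
7. or.ALU @i10  | tail

ISSUED = 9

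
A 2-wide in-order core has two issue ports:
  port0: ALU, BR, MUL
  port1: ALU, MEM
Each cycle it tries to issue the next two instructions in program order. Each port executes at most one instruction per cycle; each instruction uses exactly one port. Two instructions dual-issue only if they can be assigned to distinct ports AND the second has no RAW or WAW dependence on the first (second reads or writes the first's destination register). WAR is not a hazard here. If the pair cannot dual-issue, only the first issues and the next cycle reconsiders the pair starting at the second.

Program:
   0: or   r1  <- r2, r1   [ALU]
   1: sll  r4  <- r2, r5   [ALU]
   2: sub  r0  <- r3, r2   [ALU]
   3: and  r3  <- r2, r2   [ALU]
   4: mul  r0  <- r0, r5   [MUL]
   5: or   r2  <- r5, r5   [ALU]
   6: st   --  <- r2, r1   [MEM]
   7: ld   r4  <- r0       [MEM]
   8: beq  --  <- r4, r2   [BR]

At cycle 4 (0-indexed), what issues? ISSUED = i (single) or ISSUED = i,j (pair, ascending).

ISSUED = 7

[0] i0,i1  or.ALU+sll.ALU  -- 2-wide
[1] i2,i3  sub.ALU+and.ALU  -- 2-wide
[2] i4,i5  mul.MUL+or.ALU  -- 2-wide
[3] i6  st.MEM  -- no-port MEM/MEM
[4] i7  ld.MEM  -- RAW r4
[5] i8  beq.BR  -- tail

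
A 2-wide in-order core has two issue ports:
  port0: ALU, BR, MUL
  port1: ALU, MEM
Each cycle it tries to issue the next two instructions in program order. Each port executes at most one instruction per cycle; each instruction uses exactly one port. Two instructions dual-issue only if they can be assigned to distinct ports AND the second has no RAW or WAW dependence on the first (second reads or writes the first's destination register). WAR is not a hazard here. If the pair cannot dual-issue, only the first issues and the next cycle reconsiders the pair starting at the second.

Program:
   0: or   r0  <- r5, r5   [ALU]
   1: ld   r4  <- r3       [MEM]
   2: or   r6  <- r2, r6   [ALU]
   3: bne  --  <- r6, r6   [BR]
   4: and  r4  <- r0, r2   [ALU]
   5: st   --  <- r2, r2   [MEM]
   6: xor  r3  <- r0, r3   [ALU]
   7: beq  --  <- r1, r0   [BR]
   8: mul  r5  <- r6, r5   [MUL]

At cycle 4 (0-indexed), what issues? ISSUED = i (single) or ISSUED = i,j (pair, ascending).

  cy0 -> i0&i1 (or.ALU;ld.MEM) 2-wide
  cy1 -> i2 (or.ALU) RAW r6
  cy2 -> i3&i4 (bne.BR;and.ALU) 2-wide
  cy3 -> i5&i6 (st.MEM;xor.ALU) 2-wide
  cy4 -> i7 (beq.BR) no-port BR/MUL
  cy5 -> i8 (mul.MUL) tail

ISSUED = 7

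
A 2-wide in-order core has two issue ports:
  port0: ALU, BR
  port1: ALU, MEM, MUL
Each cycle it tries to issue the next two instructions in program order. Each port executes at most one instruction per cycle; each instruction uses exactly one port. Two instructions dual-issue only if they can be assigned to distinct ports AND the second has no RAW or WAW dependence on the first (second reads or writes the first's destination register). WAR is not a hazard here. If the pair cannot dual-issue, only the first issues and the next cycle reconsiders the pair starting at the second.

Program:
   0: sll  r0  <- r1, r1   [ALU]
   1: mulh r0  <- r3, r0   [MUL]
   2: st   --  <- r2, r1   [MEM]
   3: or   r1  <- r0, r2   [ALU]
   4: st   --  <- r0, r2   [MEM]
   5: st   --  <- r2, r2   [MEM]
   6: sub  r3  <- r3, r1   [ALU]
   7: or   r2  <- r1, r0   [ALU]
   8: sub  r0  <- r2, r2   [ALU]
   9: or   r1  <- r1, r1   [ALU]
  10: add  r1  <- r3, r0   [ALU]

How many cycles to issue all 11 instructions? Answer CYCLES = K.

CYCLES = 8

c0: i0 sll.ALU  RAW+WAW r0
c1: i1 mulh.MUL  no-port MUL/MEM
c2: i2,i3 st.MEM/or.ALU  dual
c3: i4 st.MEM  no-port MEM/MEM
c4: i5,i6 st.MEM/sub.ALU  dual
c5: i7 or.ALU  RAW r2
c6: i8,i9 sub.ALU/or.ALU  dual
c7: i10 add.ALU  tail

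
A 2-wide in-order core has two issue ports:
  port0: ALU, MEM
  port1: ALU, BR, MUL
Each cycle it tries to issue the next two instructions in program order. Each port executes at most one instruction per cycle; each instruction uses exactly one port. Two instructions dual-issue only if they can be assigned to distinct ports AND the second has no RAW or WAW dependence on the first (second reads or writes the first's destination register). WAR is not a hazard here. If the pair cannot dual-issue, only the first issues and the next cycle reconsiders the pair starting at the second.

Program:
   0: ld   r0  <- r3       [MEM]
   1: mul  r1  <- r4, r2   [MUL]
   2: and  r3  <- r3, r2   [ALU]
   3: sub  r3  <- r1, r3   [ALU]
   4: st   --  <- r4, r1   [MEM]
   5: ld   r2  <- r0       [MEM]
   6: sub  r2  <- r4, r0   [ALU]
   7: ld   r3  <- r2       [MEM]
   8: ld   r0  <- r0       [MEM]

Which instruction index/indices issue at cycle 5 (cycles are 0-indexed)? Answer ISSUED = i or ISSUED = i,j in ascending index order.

ISSUED = 7

t=0 i0/i1:ld;mul ; dual
t=1 i2:and ; RAW+WAW r3
t=2 i3/i4:sub;st ; dual
t=3 i5:ld ; WAW r2
t=4 i6:sub ; RAW r2
t=5 i7:ld ; no-port MEM/MEM
t=6 i8:ld ; tail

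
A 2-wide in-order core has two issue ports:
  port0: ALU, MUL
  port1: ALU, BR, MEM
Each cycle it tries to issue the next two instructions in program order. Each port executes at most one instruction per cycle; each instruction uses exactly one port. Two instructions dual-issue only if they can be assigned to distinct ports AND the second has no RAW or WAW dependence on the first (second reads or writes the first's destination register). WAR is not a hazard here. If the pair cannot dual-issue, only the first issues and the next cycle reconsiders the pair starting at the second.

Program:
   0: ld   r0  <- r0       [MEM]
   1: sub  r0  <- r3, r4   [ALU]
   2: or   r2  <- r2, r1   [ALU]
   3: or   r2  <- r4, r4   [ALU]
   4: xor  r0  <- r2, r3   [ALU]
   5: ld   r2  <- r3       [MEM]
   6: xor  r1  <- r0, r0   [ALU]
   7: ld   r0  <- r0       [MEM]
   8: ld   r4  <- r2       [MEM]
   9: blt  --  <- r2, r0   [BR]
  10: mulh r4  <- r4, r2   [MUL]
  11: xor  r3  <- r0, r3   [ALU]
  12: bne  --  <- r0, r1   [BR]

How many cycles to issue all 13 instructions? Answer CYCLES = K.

c0: i0 ld  WAW r0
c1: i1+i2 sub+or  pair
c2: i3 or  RAW r2
c3: i4+i5 xor+ld  pair
c4: i6+i7 xor+ld  pair
c5: i8 ld  no-port MEM/BR
c6: i9+i10 blt+mulh  pair
c7: i11+i12 xor+bne  pair

CYCLES = 8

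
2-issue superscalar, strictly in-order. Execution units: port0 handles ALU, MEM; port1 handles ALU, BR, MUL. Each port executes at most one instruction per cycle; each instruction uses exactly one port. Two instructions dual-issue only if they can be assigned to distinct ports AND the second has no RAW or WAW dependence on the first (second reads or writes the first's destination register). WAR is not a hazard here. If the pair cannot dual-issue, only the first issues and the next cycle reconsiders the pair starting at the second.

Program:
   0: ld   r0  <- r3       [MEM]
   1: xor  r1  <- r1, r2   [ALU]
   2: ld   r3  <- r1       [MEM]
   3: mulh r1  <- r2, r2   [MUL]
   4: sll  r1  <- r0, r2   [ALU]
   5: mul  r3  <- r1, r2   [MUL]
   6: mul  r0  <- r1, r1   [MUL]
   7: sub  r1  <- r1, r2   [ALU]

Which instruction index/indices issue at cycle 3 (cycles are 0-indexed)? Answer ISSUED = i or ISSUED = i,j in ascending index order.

[0] i0+i1  ld+xor  -- dual
[1] i2+i3  ld+mulh  -- dual
[2] i4  sll  -- RAW r1
[3] i5  mul  -- no-port MUL/MUL
[4] i6+i7  mul+sub  -- dual

ISSUED = 5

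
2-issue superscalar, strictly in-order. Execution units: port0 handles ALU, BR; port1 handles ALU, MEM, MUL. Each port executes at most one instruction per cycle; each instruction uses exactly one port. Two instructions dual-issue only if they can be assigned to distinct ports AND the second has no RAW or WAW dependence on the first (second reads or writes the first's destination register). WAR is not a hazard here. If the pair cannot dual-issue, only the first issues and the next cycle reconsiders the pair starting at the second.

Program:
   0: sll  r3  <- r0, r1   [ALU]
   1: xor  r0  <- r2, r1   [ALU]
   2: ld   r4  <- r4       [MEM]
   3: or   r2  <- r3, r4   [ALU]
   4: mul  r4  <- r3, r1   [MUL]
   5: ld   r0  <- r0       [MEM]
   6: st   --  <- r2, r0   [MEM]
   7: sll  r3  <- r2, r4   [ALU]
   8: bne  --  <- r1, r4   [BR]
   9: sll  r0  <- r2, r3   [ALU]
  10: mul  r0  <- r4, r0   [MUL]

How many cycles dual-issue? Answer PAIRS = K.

PAIRS = 4

#0 head=0: sll+xor i0+i1 pair
#1 head=2: ld i2 RAW r4
#2 head=3: or+mul i3+i4 pair
#3 head=5: ld i5 no-port MEM/MEM
#4 head=6: st+sll i6+i7 pair
#5 head=8: bne+sll i8+i9 pair
#6 head=10: mul i10 tail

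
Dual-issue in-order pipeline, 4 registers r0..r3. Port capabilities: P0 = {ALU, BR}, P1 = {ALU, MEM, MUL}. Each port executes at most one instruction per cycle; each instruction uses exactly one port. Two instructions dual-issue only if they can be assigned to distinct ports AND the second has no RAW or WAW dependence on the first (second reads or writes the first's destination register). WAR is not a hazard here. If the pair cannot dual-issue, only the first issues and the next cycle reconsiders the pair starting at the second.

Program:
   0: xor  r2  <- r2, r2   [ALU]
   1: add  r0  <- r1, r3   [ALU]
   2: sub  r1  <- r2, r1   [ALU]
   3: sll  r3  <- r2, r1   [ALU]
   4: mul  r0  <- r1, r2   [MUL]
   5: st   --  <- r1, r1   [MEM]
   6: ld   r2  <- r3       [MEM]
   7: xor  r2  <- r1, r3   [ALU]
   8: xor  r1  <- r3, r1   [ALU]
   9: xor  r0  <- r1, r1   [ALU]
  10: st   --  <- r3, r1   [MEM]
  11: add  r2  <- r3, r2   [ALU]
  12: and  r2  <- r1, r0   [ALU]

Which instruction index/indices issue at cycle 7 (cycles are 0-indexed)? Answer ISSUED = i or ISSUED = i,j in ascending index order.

ISSUED = 11

[0] i0/i1  xor.ALU;add.ALU  -- 2-wide
[1] i2  sub.ALU  -- RAW r1
[2] i3/i4  sll.ALU;mul.MUL  -- 2-wide
[3] i5  st.MEM  -- no-port MEM/MEM
[4] i6  ld.MEM  -- WAW r2
[5] i7/i8  xor.ALU;xor.ALU  -- 2-wide
[6] i9/i10  xor.ALU;st.MEM  -- 2-wide
[7] i11  add.ALU  -- WAW r2
[8] i12  and.ALU  -- tail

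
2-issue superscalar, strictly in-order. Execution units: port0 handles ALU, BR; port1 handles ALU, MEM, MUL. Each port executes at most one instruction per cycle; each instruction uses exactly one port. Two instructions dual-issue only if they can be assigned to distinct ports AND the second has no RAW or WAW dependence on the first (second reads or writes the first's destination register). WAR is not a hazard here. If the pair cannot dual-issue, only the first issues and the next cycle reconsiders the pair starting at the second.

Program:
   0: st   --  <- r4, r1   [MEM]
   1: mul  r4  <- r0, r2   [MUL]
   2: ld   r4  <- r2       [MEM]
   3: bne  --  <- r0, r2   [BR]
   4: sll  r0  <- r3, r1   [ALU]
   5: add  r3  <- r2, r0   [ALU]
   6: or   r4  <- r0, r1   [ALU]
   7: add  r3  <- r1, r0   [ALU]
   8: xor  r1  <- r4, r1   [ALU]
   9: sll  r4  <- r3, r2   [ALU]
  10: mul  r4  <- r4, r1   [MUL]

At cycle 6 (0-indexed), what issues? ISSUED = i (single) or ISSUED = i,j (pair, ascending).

0. st @i0  | no-port MEM/MUL
1. mul @i1  | no-port MUL/MEM
2. ld/bne @i2&i3  | dual
3. sll @i4  | RAW r0
4. add/or @i5&i6  | dual
5. add/xor @i7&i8  | dual
6. sll @i9  | RAW+WAW r4
7. mul @i10  | tail

ISSUED = 9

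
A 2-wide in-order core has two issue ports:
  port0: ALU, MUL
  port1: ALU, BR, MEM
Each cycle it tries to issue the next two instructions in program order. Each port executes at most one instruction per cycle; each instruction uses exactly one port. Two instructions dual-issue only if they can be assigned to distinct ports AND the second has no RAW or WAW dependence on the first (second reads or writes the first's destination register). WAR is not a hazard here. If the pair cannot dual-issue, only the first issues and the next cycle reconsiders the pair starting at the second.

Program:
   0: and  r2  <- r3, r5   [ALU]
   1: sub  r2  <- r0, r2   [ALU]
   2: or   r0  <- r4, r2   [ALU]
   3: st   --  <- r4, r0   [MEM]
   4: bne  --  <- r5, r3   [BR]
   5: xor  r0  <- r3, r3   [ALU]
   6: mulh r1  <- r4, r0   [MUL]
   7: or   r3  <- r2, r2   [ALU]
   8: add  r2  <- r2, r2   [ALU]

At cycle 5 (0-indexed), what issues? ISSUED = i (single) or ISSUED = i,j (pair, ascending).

c0: i0 and  RAW+WAW r2
c1: i1 sub  RAW r2
c2: i2 or  RAW r0
c3: i3 st  no-port MEM/BR
c4: i4+i5 bne xor  dual
c5: i6+i7 mulh or  dual
c6: i8 add  tail

ISSUED = 6,7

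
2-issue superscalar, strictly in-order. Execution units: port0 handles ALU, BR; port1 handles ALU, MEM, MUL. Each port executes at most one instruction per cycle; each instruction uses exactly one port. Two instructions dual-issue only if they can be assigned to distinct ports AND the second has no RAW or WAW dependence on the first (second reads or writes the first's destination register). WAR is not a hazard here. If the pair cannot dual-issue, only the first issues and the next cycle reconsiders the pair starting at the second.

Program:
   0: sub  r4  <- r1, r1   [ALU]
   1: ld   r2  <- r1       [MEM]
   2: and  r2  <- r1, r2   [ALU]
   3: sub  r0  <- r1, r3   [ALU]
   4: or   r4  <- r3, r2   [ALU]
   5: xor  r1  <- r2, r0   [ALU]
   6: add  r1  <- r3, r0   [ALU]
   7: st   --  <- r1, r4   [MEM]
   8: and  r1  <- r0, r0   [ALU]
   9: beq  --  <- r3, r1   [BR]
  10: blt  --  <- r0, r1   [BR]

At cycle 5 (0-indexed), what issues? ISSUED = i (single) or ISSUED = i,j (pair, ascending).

0. sub.ALU;ld.MEM @i0+i1  | dual
1. and.ALU;sub.ALU @i2+i3  | dual
2. or.ALU;xor.ALU @i4+i5  | dual
3. add.ALU @i6  | RAW r1
4. st.MEM;and.ALU @i7+i8  | dual
5. beq.BR @i9  | no-port BR/BR
6. blt.BR @i10  | tail

ISSUED = 9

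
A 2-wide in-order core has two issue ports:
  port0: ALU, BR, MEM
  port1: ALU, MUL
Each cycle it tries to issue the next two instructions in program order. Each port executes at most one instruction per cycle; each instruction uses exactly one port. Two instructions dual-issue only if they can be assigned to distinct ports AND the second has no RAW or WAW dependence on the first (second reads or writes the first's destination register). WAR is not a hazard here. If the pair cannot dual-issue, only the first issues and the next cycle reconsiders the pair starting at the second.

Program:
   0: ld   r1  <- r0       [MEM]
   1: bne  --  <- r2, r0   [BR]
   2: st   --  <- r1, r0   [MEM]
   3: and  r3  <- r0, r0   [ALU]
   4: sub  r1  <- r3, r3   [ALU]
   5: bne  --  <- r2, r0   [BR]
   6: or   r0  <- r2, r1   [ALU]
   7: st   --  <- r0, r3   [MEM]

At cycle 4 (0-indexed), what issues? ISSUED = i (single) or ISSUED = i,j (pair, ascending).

ISSUED = 6

t=0 i0:ld.MEM ; no-port MEM/BR
t=1 i1:bne.BR ; no-port BR/MEM
t=2 i2,i3:st.MEM+and.ALU ; pair
t=3 i4,i5:sub.ALU+bne.BR ; pair
t=4 i6:or.ALU ; RAW r0
t=5 i7:st.MEM ; tail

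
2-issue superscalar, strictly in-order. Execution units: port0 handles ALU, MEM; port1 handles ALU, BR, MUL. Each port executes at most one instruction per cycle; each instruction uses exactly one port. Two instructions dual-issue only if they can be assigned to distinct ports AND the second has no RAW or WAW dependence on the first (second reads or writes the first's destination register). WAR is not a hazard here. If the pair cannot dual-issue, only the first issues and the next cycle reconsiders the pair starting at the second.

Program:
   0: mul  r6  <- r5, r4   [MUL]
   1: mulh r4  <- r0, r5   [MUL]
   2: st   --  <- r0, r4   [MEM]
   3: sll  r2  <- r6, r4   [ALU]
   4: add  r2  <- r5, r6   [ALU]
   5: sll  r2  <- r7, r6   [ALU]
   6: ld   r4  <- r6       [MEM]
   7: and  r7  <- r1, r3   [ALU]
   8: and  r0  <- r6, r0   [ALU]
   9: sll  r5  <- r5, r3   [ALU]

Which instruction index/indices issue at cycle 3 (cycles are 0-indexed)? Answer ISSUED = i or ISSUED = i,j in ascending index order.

ISSUED = 4

  cy0 -> i0 (mul) no-port MUL/MUL
  cy1 -> i1 (mulh) RAW r4
  cy2 -> i2+i3 (st/sll) pair
  cy3 -> i4 (add) WAW r2
  cy4 -> i5+i6 (sll/ld) pair
  cy5 -> i7+i8 (and/and) pair
  cy6 -> i9 (sll) tail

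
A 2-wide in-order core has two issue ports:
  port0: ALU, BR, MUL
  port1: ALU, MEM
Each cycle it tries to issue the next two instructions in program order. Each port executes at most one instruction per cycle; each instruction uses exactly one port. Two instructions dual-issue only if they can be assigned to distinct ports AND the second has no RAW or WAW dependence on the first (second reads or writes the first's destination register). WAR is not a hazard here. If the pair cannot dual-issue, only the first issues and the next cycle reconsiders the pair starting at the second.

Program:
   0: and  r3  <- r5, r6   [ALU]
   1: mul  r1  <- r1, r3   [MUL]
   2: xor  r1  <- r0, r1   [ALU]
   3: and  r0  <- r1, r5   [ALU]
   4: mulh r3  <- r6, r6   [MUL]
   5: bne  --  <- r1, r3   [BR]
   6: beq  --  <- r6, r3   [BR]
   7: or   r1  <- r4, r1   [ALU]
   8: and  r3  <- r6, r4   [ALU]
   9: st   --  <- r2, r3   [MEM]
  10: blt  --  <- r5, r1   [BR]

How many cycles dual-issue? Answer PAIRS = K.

c0: i0 and.ALU  RAW r3
c1: i1 mul.MUL  RAW+WAW r1
c2: i2 xor.ALU  RAW r1
c3: i3&i4 and.ALU+mulh.MUL  2-wide
c4: i5 bne.BR  no-port BR/BR
c5: i6&i7 beq.BR+or.ALU  2-wide
c6: i8 and.ALU  RAW r3
c7: i9&i10 st.MEM+blt.BR  2-wide

PAIRS = 3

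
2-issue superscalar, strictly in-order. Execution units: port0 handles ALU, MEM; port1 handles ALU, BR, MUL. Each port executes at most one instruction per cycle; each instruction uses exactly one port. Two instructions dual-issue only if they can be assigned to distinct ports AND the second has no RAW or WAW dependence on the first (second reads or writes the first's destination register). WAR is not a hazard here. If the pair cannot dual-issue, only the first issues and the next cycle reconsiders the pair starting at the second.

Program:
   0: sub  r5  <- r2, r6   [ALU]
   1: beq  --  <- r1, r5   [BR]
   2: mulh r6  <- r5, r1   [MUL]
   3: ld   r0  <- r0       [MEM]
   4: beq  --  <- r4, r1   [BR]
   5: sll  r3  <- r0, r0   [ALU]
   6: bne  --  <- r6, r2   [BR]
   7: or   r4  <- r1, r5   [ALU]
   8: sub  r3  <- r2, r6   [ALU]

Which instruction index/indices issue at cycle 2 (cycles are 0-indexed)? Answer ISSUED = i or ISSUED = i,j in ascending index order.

  cy0 -> i0 (sub.ALU) RAW r5
  cy1 -> i1 (beq.BR) no-port BR/MUL
  cy2 -> i2&i3 (mulh.MUL+ld.MEM) dual
  cy3 -> i4&i5 (beq.BR+sll.ALU) dual
  cy4 -> i6&i7 (bne.BR+or.ALU) dual
  cy5 -> i8 (sub.ALU) tail

ISSUED = 2,3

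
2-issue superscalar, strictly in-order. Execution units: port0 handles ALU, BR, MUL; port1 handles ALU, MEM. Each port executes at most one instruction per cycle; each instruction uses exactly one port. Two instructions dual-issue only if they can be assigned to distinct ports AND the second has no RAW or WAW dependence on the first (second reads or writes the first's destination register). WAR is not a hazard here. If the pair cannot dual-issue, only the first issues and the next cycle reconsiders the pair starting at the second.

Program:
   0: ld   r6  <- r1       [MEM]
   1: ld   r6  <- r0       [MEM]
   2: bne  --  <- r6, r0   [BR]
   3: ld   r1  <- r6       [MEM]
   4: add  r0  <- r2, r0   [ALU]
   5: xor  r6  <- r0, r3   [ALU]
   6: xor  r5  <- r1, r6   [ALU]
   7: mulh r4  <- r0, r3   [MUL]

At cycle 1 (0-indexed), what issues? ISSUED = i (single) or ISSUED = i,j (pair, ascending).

#0 head=0: ld i0 no-port MEM/MEM
#1 head=1: ld i1 RAW r6
#2 head=2: bne/ld i2+i3 2-wide
#3 head=4: add i4 RAW r0
#4 head=5: xor i5 RAW r6
#5 head=6: xor/mulh i6+i7 2-wide

ISSUED = 1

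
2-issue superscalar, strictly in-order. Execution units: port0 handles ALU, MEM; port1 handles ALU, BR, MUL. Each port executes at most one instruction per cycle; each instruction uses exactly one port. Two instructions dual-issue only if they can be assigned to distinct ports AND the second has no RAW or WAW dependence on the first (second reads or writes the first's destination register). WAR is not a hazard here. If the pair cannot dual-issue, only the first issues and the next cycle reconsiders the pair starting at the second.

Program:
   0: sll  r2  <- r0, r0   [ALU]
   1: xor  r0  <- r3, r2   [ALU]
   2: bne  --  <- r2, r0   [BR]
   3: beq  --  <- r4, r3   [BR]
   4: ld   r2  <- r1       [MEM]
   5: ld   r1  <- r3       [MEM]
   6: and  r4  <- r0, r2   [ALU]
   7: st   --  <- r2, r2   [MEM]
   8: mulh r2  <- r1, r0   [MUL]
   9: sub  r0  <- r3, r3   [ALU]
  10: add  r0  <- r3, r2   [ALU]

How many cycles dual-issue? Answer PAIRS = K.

PAIRS = 3

0. sll @i0  | RAW r2
1. xor @i1  | RAW r0
2. bne @i2  | no-port BR/BR
3. beq/ld @i3/i4  | 2-wide
4. ld/and @i5/i6  | 2-wide
5. st/mulh @i7/i8  | 2-wide
6. sub @i9  | WAW r0
7. add @i10  | tail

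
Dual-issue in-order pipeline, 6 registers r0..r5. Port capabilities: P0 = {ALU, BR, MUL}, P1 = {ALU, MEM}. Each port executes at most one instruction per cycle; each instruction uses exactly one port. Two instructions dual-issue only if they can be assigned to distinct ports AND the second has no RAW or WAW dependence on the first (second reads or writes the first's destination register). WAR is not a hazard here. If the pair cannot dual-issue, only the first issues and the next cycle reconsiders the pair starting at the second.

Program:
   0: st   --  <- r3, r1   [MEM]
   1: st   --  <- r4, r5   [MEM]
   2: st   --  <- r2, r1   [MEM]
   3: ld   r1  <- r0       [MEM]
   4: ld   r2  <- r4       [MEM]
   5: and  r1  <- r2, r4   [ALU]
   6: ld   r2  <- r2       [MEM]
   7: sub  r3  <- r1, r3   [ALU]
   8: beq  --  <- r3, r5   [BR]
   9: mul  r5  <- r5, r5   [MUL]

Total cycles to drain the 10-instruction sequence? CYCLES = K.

  cy0 -> i0 (st) no-port MEM/MEM
  cy1 -> i1 (st) no-port MEM/MEM
  cy2 -> i2 (st) no-port MEM/MEM
  cy3 -> i3 (ld) no-port MEM/MEM
  cy4 -> i4 (ld) RAW r2
  cy5 -> i5+i6 (and+ld) 2-wide
  cy6 -> i7 (sub) RAW r3
  cy7 -> i8 (beq) no-port BR/MUL
  cy8 -> i9 (mul) tail

CYCLES = 9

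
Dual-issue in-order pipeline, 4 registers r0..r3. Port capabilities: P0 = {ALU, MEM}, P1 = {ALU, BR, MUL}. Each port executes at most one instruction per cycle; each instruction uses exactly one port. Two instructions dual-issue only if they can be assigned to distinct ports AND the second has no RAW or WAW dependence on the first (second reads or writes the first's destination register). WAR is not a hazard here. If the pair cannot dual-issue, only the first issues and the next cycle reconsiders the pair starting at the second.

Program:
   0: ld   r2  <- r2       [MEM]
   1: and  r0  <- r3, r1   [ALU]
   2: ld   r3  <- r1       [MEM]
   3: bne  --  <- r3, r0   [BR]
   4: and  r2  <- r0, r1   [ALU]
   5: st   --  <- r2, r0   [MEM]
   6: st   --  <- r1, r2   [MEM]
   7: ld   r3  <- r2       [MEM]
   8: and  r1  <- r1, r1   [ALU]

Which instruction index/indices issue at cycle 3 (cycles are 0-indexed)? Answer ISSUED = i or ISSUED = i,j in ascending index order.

ISSUED = 5

#0 head=0: ld.MEM+and.ALU i0,i1 dual
#1 head=2: ld.MEM i2 RAW r3
#2 head=3: bne.BR+and.ALU i3,i4 dual
#3 head=5: st.MEM i5 no-port MEM/MEM
#4 head=6: st.MEM i6 no-port MEM/MEM
#5 head=7: ld.MEM+and.ALU i7,i8 dual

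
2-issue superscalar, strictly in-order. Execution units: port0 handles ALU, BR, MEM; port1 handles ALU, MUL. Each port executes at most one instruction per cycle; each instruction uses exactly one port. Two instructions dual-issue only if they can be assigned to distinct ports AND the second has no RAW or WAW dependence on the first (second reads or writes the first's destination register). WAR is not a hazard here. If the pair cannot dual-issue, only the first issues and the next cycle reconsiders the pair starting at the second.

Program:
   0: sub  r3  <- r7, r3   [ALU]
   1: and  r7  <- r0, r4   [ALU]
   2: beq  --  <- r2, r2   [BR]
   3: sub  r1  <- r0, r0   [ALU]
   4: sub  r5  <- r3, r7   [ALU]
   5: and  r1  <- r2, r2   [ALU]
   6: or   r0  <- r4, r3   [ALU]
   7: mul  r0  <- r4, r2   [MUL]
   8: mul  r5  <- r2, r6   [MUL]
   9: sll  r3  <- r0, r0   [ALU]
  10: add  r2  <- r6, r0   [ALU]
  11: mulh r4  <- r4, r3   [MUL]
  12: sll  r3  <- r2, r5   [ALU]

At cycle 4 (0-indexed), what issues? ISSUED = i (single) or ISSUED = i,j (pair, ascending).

ISSUED = 7

0. sub+and @i0/i1  | dual
1. beq+sub @i2/i3  | dual
2. sub+and @i4/i5  | dual
3. or @i6  | WAW r0
4. mul @i7  | no-port MUL/MUL
5. mul+sll @i8/i9  | dual
6. add+mulh @i10/i11  | dual
7. sll @i12  | tail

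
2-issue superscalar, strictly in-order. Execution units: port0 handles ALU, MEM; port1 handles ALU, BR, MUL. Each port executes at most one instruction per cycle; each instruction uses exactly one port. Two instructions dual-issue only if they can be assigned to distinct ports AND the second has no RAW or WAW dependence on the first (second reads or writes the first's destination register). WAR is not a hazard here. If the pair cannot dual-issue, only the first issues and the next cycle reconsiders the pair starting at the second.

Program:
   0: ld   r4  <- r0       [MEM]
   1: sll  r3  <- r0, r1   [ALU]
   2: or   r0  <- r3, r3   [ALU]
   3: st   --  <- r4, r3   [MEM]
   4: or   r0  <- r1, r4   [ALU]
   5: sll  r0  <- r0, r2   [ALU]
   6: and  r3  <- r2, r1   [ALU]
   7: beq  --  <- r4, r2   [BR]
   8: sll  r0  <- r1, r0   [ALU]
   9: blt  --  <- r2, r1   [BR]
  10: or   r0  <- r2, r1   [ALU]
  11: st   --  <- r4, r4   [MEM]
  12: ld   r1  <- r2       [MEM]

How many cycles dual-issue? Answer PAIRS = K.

PAIRS = 5

t=0 i0&i1:ld.MEM/sll.ALU ; pair
t=1 i2&i3:or.ALU/st.MEM ; pair
t=2 i4:or.ALU ; RAW+WAW r0
t=3 i5&i6:sll.ALU/and.ALU ; pair
t=4 i7&i8:beq.BR/sll.ALU ; pair
t=5 i9&i10:blt.BR/or.ALU ; pair
t=6 i11:st.MEM ; no-port MEM/MEM
t=7 i12:ld.MEM ; tail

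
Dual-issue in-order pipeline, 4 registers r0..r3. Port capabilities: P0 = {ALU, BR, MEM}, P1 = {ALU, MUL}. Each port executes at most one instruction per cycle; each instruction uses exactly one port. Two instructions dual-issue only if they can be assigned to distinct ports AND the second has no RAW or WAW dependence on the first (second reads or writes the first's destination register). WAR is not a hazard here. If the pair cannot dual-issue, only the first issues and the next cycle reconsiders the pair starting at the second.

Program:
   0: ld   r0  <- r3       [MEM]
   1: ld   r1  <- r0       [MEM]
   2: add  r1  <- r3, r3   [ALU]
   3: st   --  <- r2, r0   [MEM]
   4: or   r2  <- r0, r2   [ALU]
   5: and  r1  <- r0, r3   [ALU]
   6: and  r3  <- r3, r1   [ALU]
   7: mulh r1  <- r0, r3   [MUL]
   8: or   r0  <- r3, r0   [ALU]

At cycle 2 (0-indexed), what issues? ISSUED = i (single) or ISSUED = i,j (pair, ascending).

#0 head=0: ld.MEM i0 no-port MEM/MEM
#1 head=1: ld.MEM i1 WAW r1
#2 head=2: add.ALU/st.MEM i2,i3 dual
#3 head=4: or.ALU/and.ALU i4,i5 dual
#4 head=6: and.ALU i6 RAW r3
#5 head=7: mulh.MUL/or.ALU i7,i8 dual

ISSUED = 2,3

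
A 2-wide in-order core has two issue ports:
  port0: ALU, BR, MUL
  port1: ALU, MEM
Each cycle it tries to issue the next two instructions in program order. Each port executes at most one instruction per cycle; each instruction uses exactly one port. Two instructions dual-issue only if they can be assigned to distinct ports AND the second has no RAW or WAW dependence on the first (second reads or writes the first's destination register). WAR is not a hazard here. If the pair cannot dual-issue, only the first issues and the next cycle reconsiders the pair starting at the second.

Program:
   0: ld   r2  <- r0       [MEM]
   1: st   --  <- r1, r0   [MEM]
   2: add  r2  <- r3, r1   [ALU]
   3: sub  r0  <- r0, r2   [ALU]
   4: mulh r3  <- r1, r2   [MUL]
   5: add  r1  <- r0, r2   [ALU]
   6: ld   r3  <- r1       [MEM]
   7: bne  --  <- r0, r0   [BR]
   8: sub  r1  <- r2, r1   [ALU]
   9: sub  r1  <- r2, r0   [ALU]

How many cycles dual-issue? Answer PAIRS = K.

  cy0 -> i0 (ld.MEM) no-port MEM/MEM
  cy1 -> i1,i2 (st.MEM/add.ALU) pair
  cy2 -> i3,i4 (sub.ALU/mulh.MUL) pair
  cy3 -> i5 (add.ALU) RAW r1
  cy4 -> i6,i7 (ld.MEM/bne.BR) pair
  cy5 -> i8 (sub.ALU) WAW r1
  cy6 -> i9 (sub.ALU) tail

PAIRS = 3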